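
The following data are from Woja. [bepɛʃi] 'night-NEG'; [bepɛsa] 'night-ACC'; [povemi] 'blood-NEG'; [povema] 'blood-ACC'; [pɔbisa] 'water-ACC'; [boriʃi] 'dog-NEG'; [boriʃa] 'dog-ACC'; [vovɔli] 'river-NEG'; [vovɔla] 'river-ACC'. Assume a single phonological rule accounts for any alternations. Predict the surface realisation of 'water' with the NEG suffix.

'night' shows [ʃ] ~ [s] at the end of the stem ([bepɛʃi] vs [bepɛsa]).
If /ʃ/ were underlying and a rule turned it into [s] before the ACC suffix, 'dog' would also alternate; but it has [ʃ] in both [boriʃi] and [boriʃa].
So /s/ is underlying, and a rule of palatalization before a front vowel — /s/ becomes palato-alveolar [ʃ] before a front vowel — gives [ʃ].
From [pɔbisa] the stem 'water' is /pɔbis/; before a front vowel this yields [pɔbiʃi].

[pɔbiʃi]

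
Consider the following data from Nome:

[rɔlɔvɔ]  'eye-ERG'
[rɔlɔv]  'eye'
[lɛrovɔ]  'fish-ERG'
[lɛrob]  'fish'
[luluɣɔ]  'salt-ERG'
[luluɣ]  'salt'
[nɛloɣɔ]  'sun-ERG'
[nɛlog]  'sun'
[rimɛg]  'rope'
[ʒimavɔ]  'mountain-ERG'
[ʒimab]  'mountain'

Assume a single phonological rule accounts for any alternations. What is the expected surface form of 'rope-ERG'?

[rimɛɣɔ]

The root 'sun' surfaces as [nɛloɣɔ] and [nɛlog], with a stem-final [ɣ] ~ [g] alternation.
The stem 'salt' ([luluɣɔ], [luluɣ]) shows [ɣ] unchanged in both environments, so [ɣ] cannot be basic with [g] derived in isolation.
So /g/ is underlying, and a rule of intervocalic spirantization — voiced stops become fricatives between vowels — gives [ɣ].
From [rimɛg] the stem 'rope' is /rimɛg/; between vowels this yields [rimɛɣɔ].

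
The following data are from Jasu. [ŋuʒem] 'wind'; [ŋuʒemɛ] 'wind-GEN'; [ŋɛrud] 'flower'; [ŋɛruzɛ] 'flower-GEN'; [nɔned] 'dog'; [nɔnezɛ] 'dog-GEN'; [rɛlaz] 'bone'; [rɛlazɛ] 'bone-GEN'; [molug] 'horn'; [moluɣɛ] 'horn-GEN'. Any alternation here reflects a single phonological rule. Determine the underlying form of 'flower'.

'flower' shows [d] ~ [z] at the end of the stem ([ŋɛrud] vs [ŋɛruzɛ]).
The stem 'bone' ([rɛlaz], [rɛlazɛ]) shows [z] unchanged in both environments, so [z] cannot be basic with [d] derived in isolation.
The alternation reflects intervocalic spirantization: voiced stops become fricatives between vowels. /d/ is underlying.
So 'flower' = /ŋɛrud/.

/ŋɛrud/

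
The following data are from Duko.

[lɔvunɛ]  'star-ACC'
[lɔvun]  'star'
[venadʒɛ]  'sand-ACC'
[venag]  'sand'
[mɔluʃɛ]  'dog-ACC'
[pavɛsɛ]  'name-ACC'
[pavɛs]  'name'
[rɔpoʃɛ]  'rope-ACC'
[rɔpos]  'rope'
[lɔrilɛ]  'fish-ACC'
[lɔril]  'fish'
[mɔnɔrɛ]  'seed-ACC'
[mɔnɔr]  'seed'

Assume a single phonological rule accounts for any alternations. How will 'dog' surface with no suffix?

The stem for 'rope' ends in [ʃ] in [rɔpoʃɛ] but [s] in [rɔpos].
But 'name' keeps [s] in both environments ([pavɛsɛ], [pavɛs]), so there is no rule changing /s/ to [ʃ] before the ACC suffix.
The alternation reflects depalatalization: palato-alveolar /dʒ/ and /ʃ/ become [g] and [s] when no front vowel follows. /ʃ/ is underlying.
The one attested form of 'dog', [mɔluʃɛ], shows underlying /mɔluʃ/. Applying the same rule when no front vowel follows gives [mɔlus].

[mɔlus]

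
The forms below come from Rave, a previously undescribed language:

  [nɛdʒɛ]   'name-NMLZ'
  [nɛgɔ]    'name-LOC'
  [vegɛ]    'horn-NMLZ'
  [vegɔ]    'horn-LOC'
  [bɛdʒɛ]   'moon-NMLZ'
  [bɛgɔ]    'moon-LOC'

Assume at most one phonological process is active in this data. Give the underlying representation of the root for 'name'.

/nɛdʒ/

The root 'name' surfaces as [nɛdʒɛ] and [nɛgɔ], with a stem-final [dʒ] ~ [g] alternation.
Compare 'horn', with invariant [g] in [vegɛ] and [vegɔ]: an analysis with underlying /g/ and a rule producing [dʒ] before the NMLZ suffix would wrongly predict alternation here too.
The underlying segment must be /dʒ/; palato-alveolar /dʒ/ becomes [g] when no front vowel follows, yielding [g] there.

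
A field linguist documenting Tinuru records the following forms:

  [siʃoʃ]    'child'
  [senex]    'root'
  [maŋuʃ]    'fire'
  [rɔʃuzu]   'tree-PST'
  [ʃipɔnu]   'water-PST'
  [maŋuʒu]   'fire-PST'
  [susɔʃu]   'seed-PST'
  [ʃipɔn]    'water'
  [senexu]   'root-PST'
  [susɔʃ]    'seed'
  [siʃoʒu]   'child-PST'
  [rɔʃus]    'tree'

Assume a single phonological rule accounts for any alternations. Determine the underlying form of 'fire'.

The root 'fire' surfaces as [maŋuʒu] and [maŋuʃ], with a stem-final [ʒ] ~ [ʃ] alternation.
The stem 'seed' ([susɔʃu], [susɔʃ]) shows [ʃ] unchanged in both environments, so [ʃ] cannot be basic with [ʒ] derived before the PST suffix.
The alternation reflects word-final obstruent devoicing: voiced obstruents become voiceless word-finally. /ʒ/ is underlying.

/maŋuʒ/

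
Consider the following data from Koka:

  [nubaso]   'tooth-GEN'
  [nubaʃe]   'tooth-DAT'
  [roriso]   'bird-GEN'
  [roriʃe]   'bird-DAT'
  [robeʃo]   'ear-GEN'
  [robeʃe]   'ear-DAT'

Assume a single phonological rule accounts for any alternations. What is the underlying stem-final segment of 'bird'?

'bird' shows [s] ~ [ʃ] at the end of the stem ([roriso] vs [roriʃe]).
But 'ear' keeps [ʃ] in both environments ([robeʃo], [robeʃe]), so there is no rule changing /ʃ/ to [s] before the GEN suffix.
The underlying segment must be /s/; /s/ becomes palato-alveolar [ʃ] before a front vowel, yielding [ʃ] there.

/s/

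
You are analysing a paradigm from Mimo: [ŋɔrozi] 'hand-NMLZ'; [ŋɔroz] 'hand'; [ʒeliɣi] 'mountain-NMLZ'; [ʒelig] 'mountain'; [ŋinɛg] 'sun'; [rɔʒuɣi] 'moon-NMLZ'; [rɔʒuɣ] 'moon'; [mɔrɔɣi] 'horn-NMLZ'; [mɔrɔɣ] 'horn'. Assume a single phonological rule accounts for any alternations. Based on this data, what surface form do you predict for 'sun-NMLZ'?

The stem for 'mountain' ends in [ɣ] in [ʒeliɣi] but [g] in [ʒelig].
Compare 'horn', with invariant [ɣ] in [mɔrɔɣi] and [mɔrɔɣ]: an analysis with underlying /ɣ/ and a rule producing [g] in isolation would wrongly predict alternation here too.
The underlying segment must be /g/; voiced stops become fricatives between vowels, yielding [ɣ] there.
The one attested form of 'sun', [ŋinɛg], shows underlying /ŋinɛg/. Applying the same rule between vowels gives [ŋinɛɣi].

[ŋinɛɣi]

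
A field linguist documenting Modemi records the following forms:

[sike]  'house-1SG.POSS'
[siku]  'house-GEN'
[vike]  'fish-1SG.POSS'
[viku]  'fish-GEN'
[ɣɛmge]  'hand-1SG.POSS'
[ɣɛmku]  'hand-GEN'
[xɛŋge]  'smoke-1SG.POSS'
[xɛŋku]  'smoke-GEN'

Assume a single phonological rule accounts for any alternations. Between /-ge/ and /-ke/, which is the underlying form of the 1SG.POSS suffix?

The 1SG.POSS morpheme has two allomorphs, [-ge] and [-ke].
The GEN suffix, which begins with [k], is invariant after every stem; so [k] is not altered by any rule here.
The 1SG.POSS suffix is therefore /-ge/ underlyingly, with post-vocalic devoicing: voiced stops become voiceless after a vowel.

/-ge/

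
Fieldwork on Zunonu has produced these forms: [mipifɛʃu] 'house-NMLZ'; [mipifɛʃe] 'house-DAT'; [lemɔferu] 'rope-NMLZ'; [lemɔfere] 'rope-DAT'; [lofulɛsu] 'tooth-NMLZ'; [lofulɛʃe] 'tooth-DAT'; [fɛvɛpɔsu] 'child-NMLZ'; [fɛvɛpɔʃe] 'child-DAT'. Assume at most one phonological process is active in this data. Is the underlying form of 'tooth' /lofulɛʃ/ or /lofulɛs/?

/lofulɛs/

'tooth' shows [s] ~ [ʃ] at the end of the stem ([lofulɛsu] vs [lofulɛʃe]).
Compare 'house', with invariant [ʃ] in [mipifɛʃu] and [mipifɛʃe]: an analysis with underlying /ʃ/ and a rule producing [s] before the NMLZ suffix would wrongly predict alternation here too.
The underlying segment must be /s/; /s/ becomes palato-alveolar [ʃ] before a front vowel, yielding [ʃ] there.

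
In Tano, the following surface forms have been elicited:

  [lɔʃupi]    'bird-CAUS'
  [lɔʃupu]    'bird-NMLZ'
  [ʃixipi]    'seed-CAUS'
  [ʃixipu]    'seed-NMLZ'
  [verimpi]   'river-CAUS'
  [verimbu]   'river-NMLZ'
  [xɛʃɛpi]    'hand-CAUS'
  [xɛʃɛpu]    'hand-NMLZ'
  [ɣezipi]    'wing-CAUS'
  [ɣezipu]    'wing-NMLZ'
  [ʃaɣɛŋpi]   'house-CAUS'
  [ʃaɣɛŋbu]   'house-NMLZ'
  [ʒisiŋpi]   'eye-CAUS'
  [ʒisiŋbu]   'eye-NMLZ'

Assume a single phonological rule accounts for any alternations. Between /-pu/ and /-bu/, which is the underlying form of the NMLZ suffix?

The NMLZ morpheme has two allomorphs, [-bu] and [-pu].
The CAUS suffix, which begins with [p], is invariant after every stem; so [p] is not altered by any rule here.
The NMLZ suffix is therefore /-bu/ underlyingly, with post-vocalic devoicing: voiced stops become voiceless after a vowel.

/-bu/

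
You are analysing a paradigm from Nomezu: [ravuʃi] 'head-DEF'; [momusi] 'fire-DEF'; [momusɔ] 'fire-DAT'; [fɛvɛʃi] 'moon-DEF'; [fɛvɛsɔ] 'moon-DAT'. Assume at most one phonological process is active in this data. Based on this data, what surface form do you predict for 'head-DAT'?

[ravusɔ]

In [fɛvɛʃi] and [fɛvɛsɔ] the final segment of 'moon' alternates: [ʃ] ~ [s].
But 'fire' keeps [s] in both environments ([momusi], [momusɔ]), so there is no rule changing /s/ to [ʃ] before the DEF suffix.
The alternation reflects depalatalization: palato-alveolar /ʃ/ becomes [s] when no front vowel follows. /ʃ/ is underlying.
From [ravuʃi] the stem 'head' is /ravuʃ/; when no front vowel follows this yields [ravusɔ].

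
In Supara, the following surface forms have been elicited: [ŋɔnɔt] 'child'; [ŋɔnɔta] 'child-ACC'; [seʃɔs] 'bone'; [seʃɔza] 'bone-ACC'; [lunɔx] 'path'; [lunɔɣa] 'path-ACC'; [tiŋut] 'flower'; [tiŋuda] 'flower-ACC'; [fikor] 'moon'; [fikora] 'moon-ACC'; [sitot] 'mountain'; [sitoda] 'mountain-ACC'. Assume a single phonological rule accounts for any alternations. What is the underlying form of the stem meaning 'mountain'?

/sitod/

In [sitot] and [sitoda] the final segment of 'mountain' alternates: [t] ~ [d].
If /t/ were underlying and a rule turned it into [d] before the ACC suffix, 'child' would also alternate; but it has [t] in both [ŋɔnɔt] and [ŋɔnɔta].
The alternation reflects word-final obstruent devoicing: voiced obstruents become voiceless word-finally. /d/ is underlying.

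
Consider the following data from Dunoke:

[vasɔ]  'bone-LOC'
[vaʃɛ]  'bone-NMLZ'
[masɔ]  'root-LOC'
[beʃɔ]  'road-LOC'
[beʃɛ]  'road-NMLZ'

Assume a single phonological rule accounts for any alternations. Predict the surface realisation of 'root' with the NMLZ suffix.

[maʃɛ]

The stem for 'bone' ends in [s] in [vasɔ] but [ʃ] in [vaʃɛ].
If /ʃ/ were underlying and a rule turned it into [s] before the LOC suffix, 'road' would also alternate; but it has [ʃ] in both [beʃɔ] and [beʃɛ].
The underlying segment must be /s/; /s/ becomes palato-alveolar [ʃ] before a front vowel, yielding [ʃ] there.
From [masɔ] the stem 'root' is /mas/; before a front vowel this yields [maʃɛ].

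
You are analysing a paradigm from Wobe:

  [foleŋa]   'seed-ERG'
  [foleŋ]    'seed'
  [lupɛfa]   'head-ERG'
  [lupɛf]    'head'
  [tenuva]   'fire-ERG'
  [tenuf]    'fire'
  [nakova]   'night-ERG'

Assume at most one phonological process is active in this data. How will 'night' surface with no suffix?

In [tenuva] and [tenuf] the final segment of 'fire' alternates: [v] ~ [f].
If /f/ were underlying and a rule turned it into [v] before the ERG suffix, 'head' would also alternate; but it has [f] in both [lupɛfa] and [lupɛf].
So /v/ is underlying, and a rule of word-final obstruent devoicing — voiced obstruents become voiceless word-finally — gives [f].
From [nakova] the stem 'night' is /nakov/; word-finally this yields [nakof].

[nakof]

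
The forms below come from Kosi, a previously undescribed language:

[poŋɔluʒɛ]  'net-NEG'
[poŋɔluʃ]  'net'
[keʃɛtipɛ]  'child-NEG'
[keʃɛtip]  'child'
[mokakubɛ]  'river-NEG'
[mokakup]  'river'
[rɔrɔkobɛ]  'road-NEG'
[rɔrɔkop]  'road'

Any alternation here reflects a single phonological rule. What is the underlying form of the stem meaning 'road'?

/rɔrɔkob/

The stem for 'road' ends in [b] in [rɔrɔkobɛ] but [p] in [rɔrɔkop].
If /p/ were underlying and a rule turned it into [b] before the NEG suffix, 'child' would also alternate; but it has [p] in both [keʃɛtipɛ] and [keʃɛtip].
Therefore /b/ is basic and [p] is derived by word-final obstruent devoicing (voiced obstruents become voiceless word-finally).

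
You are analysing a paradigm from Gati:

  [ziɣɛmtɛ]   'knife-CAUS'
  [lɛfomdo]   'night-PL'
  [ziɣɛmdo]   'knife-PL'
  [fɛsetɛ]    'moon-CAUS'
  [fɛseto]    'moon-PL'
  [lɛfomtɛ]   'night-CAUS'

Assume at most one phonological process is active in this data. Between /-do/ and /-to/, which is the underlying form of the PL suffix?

/-do/

The PL suffix surfaces as [-do] and [-to], depending on the final segment of the stem.
By contrast the CAUS suffix keeps its initial [t] throughout — that segment must be underlying.
The PL suffix is therefore /-do/ underlyingly, with post-vocalic devoicing: voiced stops become voiceless after a vowel.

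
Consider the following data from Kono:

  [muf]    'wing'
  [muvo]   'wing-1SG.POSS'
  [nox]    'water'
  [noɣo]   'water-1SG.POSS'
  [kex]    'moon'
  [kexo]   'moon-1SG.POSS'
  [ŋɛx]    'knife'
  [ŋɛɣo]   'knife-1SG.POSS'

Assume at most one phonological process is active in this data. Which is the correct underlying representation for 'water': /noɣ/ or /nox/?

The stem for 'water' ends in [x] in [nox] but [ɣ] in [noɣo].
But 'moon' keeps [x] in both environments ([kex], [kexo]), so there is no rule changing /x/ to [ɣ] before the 1SG.POSS suffix.
The underlying segment must be /ɣ/; voiced obstruents become voiceless word-finally, yielding [x] there.

/noɣ/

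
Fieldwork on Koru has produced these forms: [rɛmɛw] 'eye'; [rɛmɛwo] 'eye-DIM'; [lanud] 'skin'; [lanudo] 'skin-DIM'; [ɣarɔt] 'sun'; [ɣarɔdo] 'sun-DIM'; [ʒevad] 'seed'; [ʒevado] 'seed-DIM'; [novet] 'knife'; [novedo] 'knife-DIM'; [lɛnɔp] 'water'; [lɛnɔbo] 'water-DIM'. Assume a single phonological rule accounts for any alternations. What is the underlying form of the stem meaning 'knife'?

/novet/

'knife' shows [t] ~ [d] at the end of the stem ([novet] vs [novedo]).
But 'seed' keeps [d] in both environments ([ʒevad], [ʒevado]), so there is no rule changing /d/ to [t] in isolation.
The underlying segment must be /t/; voiceless stops become voiced between vowels, yielding [d] there.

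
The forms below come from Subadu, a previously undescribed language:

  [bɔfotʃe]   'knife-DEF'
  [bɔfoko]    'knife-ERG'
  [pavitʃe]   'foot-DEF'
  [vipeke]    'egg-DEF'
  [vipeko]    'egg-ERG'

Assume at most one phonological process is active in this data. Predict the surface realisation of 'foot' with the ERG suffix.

[paviko]

'knife' shows [tʃ] ~ [k] at the end of the stem ([bɔfotʃe] vs [bɔfoko]).
The stem 'egg' ([vipeke], [vipeko]) shows [k] unchanged in both environments, so [k] cannot be basic with [tʃ] derived before the DEF suffix.
The alternation reflects depalatalization: palato-alveolar /tʃ/ becomes [k] when no front vowel follows. /tʃ/ is underlying.
The one attested form of 'foot', [pavitʃe], shows underlying /pavitʃ/. Applying the same rule when no front vowel follows gives [paviko].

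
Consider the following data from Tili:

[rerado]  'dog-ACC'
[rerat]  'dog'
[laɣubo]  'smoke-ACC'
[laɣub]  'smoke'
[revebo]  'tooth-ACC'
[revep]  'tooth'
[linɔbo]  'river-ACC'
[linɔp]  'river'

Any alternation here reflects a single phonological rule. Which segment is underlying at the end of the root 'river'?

/p/

In [linɔbo] and [linɔp] the final segment of 'river' alternates: [b] ~ [p].
If /b/ were underlying and a rule turned it into [p] in isolation, 'smoke' would also alternate; but it has [b] in both [laɣubo] and [laɣub].
The alternation reflects intervocalic voicing: voiceless stops become voiced between vowels. /p/ is underlying.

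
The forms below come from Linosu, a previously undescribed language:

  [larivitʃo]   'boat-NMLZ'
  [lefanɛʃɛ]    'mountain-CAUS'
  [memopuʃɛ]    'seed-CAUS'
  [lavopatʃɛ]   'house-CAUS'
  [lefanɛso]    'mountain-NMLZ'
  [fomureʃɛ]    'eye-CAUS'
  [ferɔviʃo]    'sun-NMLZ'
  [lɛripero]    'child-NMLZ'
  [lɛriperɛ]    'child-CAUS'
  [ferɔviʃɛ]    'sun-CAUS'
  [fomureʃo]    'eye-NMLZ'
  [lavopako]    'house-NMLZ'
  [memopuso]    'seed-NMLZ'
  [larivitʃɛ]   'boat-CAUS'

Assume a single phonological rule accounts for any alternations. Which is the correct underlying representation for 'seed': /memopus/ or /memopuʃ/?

/memopus/

The stem for 'seed' ends in [s] in [memopuso] but [ʃ] in [memopuʃɛ].
Compare 'sun', with invariant [ʃ] in [ferɔviʃo] and [ferɔviʃɛ]: an analysis with underlying /ʃ/ and a rule producing [s] before the NMLZ suffix would wrongly predict alternation here too.
The underlying segment must be /s/; /k/ and /s/ become palato-alveolar [tʃ] and [ʃ] before a front vowel, yielding [ʃ] there.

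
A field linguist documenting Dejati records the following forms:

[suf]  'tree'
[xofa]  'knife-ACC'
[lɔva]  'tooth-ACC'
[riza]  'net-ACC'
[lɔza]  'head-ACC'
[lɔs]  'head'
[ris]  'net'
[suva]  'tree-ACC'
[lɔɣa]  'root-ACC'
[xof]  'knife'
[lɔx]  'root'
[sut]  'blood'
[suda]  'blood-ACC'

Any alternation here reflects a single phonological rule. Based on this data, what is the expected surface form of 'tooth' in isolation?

'tree' shows [f] ~ [v] at the end of the stem ([suf] vs [suva]).
If /f/ were underlying and a rule turned it into [v] before the ACC suffix, 'knife' would also alternate; but it has [f] in both [xof] and [xofa].
The alternation reflects word-final obstruent devoicing: voiced obstruents become voiceless word-finally. /v/ is underlying.
The one attested form of 'tooth', [lɔva], shows underlying /lɔv/. Applying the same rule word-finally gives [lɔf].

[lɔf]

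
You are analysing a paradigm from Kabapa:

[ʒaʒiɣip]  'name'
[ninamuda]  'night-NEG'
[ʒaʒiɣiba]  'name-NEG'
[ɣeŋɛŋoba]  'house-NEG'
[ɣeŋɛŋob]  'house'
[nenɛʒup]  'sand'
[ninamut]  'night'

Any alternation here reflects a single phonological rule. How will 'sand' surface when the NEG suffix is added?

[nenɛʒuba]

The stem for 'name' ends in [p] in [ʒaʒiɣip] but [b] in [ʒaʒiɣiba].
Compare 'house', with invariant [b] in [ɣeŋɛŋob] and [ɣeŋɛŋoba]: an analysis with underlying /b/ and a rule producing [p] in isolation would wrongly predict alternation here too.
Therefore /p/ is basic and [b] is derived by intervocalic voicing (voiceless stops become voiced between vowels).
From [nenɛʒup] the stem 'sand' is /nenɛʒup/; between vowels this yields [nenɛʒuba].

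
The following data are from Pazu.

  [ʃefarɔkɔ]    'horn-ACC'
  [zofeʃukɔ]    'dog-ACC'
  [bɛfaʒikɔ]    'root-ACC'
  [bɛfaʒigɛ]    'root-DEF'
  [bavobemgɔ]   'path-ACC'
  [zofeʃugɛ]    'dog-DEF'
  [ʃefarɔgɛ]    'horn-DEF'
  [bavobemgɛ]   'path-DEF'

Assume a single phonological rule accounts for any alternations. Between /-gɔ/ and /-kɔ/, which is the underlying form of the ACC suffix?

The ACC morpheme has two allomorphs, [-gɔ] and [-kɔ].
The DEF suffix, which begins with [g], is invariant after every stem; so [g] is not altered by any rule here.
The ACC suffix is therefore /-kɔ/ underlyingly, with post-nasal voicing: voiceless stops become voiced after a nasal.

/-kɔ/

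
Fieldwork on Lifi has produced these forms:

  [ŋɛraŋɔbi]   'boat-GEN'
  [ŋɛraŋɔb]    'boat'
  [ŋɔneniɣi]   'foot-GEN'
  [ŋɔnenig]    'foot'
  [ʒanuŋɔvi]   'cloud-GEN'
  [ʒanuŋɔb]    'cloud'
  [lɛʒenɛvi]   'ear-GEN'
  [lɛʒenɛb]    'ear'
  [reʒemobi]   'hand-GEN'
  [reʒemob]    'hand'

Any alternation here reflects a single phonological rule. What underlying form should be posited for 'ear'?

/lɛʒenɛv/

The root 'ear' surfaces as [lɛʒenɛvi] and [lɛʒenɛb], with a stem-final [v] ~ [b] alternation.
If /b/ were underlying and a rule turned it into [v] before the GEN suffix, 'boat' would also alternate; but it has [b] in both [ŋɛraŋɔbi] and [ŋɛraŋɔb].
The alternation reflects word-final hardening: voiced fricatives become stops word-finally. /v/ is underlying.
The underlying form of 'ear' is therefore /lɛʒenɛv/.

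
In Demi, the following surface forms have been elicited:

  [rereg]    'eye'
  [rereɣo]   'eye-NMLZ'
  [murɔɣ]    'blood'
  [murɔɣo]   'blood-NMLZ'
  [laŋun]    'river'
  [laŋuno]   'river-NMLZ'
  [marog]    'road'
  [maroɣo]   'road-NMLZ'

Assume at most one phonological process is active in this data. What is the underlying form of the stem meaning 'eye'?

In [rereg] and [rereɣo] the final segment of 'eye' alternates: [g] ~ [ɣ].
The stem 'blood' ([murɔɣ], [murɔɣo]) shows [ɣ] unchanged in both environments, so [ɣ] cannot be basic with [g] derived in isolation.
The underlying segment must be /g/; voiced stops become fricatives between vowels, yielding [ɣ] there.

/rereg/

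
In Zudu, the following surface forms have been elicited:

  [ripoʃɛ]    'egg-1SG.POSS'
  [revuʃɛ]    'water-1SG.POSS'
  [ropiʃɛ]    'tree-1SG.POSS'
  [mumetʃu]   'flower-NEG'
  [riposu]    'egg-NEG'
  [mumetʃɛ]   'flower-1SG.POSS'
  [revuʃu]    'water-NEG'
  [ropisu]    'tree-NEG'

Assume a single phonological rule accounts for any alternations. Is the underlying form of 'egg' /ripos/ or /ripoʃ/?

/ripos/

'egg' shows [ʃ] ~ [s] at the end of the stem ([ripoʃɛ] vs [riposu]).
Compare 'water', with invariant [ʃ] in [revuʃɛ] and [revuʃu]: an analysis with underlying /ʃ/ and a rule producing [s] before the NEG suffix would wrongly predict alternation here too.
So /s/ is underlying, and a rule of palatalization before a front vowel — /s/ becomes palato-alveolar [ʃ] before a front vowel — gives [ʃ].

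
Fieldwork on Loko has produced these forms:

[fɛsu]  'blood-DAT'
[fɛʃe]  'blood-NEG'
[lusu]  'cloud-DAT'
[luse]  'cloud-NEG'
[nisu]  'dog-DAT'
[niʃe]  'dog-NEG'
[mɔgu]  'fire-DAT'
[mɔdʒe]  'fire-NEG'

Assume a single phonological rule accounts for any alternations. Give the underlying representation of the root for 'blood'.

/fɛʃ/

The stem for 'blood' ends in [s] in [fɛsu] but [ʃ] in [fɛʃe].
But 'cloud' keeps [s] in both environments ([lusu], [luse]), so there is no rule changing /s/ to [ʃ] before the NEG suffix.
So /ʃ/ is underlying, and a rule of depalatalization — palato-alveolar /dʒ/ and /ʃ/ become [g] and [s] when no front vowel follows — gives [s].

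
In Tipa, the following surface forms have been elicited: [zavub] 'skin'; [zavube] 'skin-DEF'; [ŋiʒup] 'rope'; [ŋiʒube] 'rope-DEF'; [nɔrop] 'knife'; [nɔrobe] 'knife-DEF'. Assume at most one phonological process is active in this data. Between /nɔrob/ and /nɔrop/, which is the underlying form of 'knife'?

/nɔrop/

The stem for 'knife' ends in [p] in [nɔrop] but [b] in [nɔrobe].
The stem 'skin' ([zavub], [zavube]) shows [b] unchanged in both environments, so [b] cannot be basic with [p] derived in isolation.
So /p/ is underlying, and a rule of intervocalic voicing — voiceless stops become voiced between vowels — gives [b].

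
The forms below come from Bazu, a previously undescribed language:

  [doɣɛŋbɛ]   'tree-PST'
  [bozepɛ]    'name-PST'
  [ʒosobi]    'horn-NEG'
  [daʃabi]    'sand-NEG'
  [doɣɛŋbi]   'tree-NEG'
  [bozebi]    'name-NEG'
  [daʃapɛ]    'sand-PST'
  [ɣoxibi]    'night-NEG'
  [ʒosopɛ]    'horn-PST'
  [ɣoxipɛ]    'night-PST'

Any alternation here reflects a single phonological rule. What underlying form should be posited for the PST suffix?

The PST morpheme has two allomorphs, [-bɛ] and [-pɛ].
By contrast the NEG suffix keeps its initial [b] throughout — that segment must be underlying.
The PST suffix is therefore /-pɛ/ underlyingly, with post-nasal voicing: voiceless stops become voiced after a nasal.

/-pɛ/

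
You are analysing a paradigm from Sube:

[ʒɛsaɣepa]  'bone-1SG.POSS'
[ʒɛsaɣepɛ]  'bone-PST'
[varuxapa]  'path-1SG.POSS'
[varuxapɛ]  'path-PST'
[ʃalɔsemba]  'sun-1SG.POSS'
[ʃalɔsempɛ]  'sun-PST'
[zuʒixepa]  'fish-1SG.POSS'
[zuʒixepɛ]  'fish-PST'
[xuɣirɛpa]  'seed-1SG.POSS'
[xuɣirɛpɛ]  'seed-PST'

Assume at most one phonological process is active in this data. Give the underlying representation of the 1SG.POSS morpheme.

The 1SG.POSS suffix surfaces as [-ba] and [-pa], depending on the final segment of the stem.
The PST suffix, which begins with [p], is invariant after every stem; so [p] is not altered by any rule here.
The 1SG.POSS suffix is therefore /-ba/ underlyingly, with post-vocalic devoicing: voiced stops become voiceless after a vowel.

/-ba/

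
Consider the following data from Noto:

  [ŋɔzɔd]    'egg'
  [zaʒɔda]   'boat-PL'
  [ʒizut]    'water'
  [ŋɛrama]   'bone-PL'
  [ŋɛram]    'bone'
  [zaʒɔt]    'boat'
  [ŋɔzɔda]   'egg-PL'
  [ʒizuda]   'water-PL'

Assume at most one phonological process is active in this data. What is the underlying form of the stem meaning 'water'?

In [ʒizut] and [ʒizuda] the final segment of 'water' alternates: [t] ~ [d].
The stem 'egg' ([ŋɔzɔd], [ŋɔzɔda]) shows [d] unchanged in both environments, so [d] cannot be basic with [t] derived in isolation.
So /t/ is underlying, and a rule of intervocalic voicing — voiceless stops become voiced between vowels — gives [d].
Hence 'water' is /ʒizut/ underlyingly.

/ʒizut/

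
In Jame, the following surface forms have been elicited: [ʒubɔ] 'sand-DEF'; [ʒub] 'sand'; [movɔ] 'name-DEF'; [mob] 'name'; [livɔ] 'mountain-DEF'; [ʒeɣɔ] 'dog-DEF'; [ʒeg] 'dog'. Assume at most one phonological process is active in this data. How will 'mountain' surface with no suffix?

[lib]

The root 'name' surfaces as [movɔ] and [mob], with a stem-final [v] ~ [b] alternation.
If /b/ were underlying and a rule turned it into [v] before the DEF suffix, 'sand' would also alternate; but it has [b] in both [ʒubɔ] and [ʒub].
Therefore /v/ is basic and [b] is derived by word-final hardening (voiced fricatives become stops word-finally).
From [livɔ] the stem 'mountain' is /liv/; word-finally this yields [lib].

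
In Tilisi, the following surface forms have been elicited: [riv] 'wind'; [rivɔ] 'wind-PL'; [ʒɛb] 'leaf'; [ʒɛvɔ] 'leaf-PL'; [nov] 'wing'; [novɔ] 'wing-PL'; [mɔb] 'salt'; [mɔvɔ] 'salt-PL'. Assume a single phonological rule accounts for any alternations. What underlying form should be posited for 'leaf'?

/ʒɛb/

The stem for 'leaf' ends in [b] in [ʒɛb] but [v] in [ʒɛvɔ].
Compare 'wing', with invariant [v] in [nov] and [novɔ]: an analysis with underlying /v/ and a rule producing [b] in isolation would wrongly predict alternation here too.
The underlying segment must be /b/; voiced stops become fricatives between vowels, yielding [v] there.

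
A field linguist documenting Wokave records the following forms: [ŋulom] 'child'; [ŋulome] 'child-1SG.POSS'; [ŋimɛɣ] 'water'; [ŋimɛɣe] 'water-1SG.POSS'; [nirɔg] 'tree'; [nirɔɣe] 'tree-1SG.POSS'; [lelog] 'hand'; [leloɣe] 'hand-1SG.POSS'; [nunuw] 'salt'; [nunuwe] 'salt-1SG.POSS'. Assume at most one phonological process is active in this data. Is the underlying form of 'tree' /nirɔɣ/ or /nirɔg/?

The stem for 'tree' ends in [g] in [nirɔg] but [ɣ] in [nirɔɣe].
But 'water' keeps [ɣ] in both environments ([ŋimɛɣ], [ŋimɛɣe]), so there is no rule changing /ɣ/ to [g] in isolation.
The underlying segment must be /g/; voiced stops become fricatives between vowels, yielding [ɣ] there.

/nirɔg/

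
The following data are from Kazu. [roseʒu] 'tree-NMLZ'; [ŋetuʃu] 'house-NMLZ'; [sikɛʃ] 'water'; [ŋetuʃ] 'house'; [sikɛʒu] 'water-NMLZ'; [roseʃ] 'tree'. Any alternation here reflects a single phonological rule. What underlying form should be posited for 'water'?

In [sikɛʃ] and [sikɛʒu] the final segment of 'water' alternates: [ʃ] ~ [ʒ].
The stem 'house' ([ŋetuʃ], [ŋetuʃu]) shows [ʃ] unchanged in both environments, so [ʃ] cannot be basic with [ʒ] derived before the NMLZ suffix.
Therefore /ʒ/ is basic and [ʃ] is derived by word-final obstruent devoicing (voiced obstruents become voiceless word-finally).

/sikɛʒ/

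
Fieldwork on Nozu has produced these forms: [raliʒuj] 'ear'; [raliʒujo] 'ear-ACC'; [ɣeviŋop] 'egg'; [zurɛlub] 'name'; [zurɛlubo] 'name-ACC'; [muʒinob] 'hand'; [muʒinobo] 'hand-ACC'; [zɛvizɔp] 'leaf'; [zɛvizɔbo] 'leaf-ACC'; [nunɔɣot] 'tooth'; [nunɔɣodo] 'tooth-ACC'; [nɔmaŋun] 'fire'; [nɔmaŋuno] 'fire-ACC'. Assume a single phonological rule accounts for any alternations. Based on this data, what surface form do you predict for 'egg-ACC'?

[ɣeviŋobo]

'leaf' shows [p] ~ [b] at the end of the stem ([zɛvizɔp] vs [zɛvizɔbo]).
If /b/ were underlying and a rule turned it into [p] in isolation, 'name' would also alternate; but it has [b] in both [zurɛlub] and [zurɛlubo].
Therefore /p/ is basic and [b] is derived by intervocalic voicing (voiceless stops become voiced between vowels).
From [ɣeviŋop] the stem 'egg' is /ɣeviŋop/; between vowels this yields [ɣeviŋobo].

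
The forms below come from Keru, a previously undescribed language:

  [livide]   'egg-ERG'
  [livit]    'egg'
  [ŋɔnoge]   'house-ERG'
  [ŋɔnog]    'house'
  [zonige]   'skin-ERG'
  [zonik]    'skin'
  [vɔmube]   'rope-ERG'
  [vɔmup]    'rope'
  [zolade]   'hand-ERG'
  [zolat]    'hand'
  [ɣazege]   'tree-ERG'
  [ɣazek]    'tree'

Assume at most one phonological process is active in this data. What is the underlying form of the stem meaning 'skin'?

The stem for 'skin' ends in [g] in [zonige] but [k] in [zonik].
If /g/ were underlying and a rule turned it into [k] in isolation, 'house' would also alternate; but it has [g] in both [ŋɔnoge] and [ŋɔnog].
The underlying segment must be /k/; voiceless stops become voiced between vowels, yielding [g] there.

/zonik/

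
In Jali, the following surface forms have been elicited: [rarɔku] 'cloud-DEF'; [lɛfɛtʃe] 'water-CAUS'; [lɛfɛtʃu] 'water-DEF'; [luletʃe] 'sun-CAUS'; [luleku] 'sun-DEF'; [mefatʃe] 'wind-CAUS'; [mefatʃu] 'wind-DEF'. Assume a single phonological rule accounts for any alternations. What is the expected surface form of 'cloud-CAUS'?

The stem for 'sun' ends in [tʃ] in [luletʃe] but [k] in [luleku].
But 'wind' keeps [tʃ] in both environments ([mefatʃe], [mefatʃu]), so there is no rule changing /tʃ/ to [k] before the DEF suffix.
So /k/ is underlying, and a rule of palatalization before a front vowel — /k/ becomes palato-alveolar [tʃ] before a front vowel — gives [tʃ].
The one attested form of 'cloud', [rarɔku], shows underlying /rarɔk/. Applying the same rule before a front vowel gives [rarɔtʃe].

[rarɔtʃe]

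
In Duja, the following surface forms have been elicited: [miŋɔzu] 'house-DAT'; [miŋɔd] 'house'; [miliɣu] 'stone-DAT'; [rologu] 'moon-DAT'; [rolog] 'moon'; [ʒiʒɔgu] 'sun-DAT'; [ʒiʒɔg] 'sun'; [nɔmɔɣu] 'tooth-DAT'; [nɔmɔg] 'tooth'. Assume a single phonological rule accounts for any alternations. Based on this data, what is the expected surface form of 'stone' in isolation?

The root 'tooth' surfaces as [nɔmɔɣu] and [nɔmɔg], with a stem-final [ɣ] ~ [g] alternation.
Compare 'sun', with invariant [g] in [ʒiʒɔgu] and [ʒiʒɔg]: an analysis with underlying /g/ and a rule producing [ɣ] before the DAT suffix would wrongly predict alternation here too.
So /ɣ/ is underlying, and a rule of word-final hardening — voiced fricatives become stops word-finally — gives [g].
The one attested form of 'stone', [miliɣu], shows underlying /miliɣ/. Applying the same rule word-finally gives [milig].

[milig]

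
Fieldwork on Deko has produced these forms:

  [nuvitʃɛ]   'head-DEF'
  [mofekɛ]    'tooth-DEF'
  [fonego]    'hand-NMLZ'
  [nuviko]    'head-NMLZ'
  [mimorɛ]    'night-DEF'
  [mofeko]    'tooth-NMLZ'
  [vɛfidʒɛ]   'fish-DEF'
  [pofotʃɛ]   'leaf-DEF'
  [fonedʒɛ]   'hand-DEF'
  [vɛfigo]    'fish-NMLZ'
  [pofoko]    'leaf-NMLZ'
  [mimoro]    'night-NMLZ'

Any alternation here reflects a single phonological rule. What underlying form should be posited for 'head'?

'head' shows [tʃ] ~ [k] at the end of the stem ([nuvitʃɛ] vs [nuviko]).
The stem 'tooth' ([mofekɛ], [mofeko]) shows [k] unchanged in both environments, so [k] cannot be basic with [tʃ] derived before the DEF suffix.
The alternation reflects depalatalization: palato-alveolar /tʃ/ and /dʒ/ become [k] and [g] when no front vowel follows. /tʃ/ is underlying.
The underlying form of 'head' is therefore /nuvitʃ/.

/nuvitʃ/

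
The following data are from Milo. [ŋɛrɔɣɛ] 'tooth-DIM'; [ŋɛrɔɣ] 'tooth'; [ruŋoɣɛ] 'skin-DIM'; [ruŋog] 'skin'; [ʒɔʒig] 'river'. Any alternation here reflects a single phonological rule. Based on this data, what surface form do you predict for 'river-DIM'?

[ʒɔʒiɣɛ]

In [ruŋoɣɛ] and [ruŋog] the final segment of 'skin' alternates: [ɣ] ~ [g].
The stem 'tooth' ([ŋɛrɔɣɛ], [ŋɛrɔɣ]) shows [ɣ] unchanged in both environments, so [ɣ] cannot be basic with [g] derived in isolation.
Therefore /g/ is basic and [ɣ] is derived by intervocalic spirantization (voiced stops become fricatives between vowels).
The one attested form of 'river', [ʒɔʒig], shows underlying /ʒɔʒig/. Applying the same rule between vowels gives [ʒɔʒiɣɛ].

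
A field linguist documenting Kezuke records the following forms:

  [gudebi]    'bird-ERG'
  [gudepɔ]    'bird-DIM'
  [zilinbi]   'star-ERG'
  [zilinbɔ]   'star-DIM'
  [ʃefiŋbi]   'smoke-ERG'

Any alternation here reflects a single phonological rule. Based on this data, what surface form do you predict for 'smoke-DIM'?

[ʃefiŋbɔ]

The DIM suffix surfaces as [-bɔ] and [-pɔ], depending on the final segment of the stem.
The ERG suffix, which begins with [b], is invariant after every stem; so [b] is not altered by any rule here.
The DIM suffix is therefore /-pɔ/ underlyingly, with post-nasal voicing: voiceless stops become voiced after a nasal.
After 'smoke', which ends in a nasal, the suffix surfaces as [-bɔ], giving [ʃefiŋbɔ].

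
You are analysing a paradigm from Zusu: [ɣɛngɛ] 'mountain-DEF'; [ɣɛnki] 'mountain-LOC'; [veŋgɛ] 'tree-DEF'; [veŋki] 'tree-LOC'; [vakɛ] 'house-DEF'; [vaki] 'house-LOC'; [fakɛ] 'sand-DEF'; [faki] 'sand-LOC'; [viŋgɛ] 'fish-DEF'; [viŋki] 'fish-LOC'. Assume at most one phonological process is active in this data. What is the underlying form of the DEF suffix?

/-gɛ/

The DEF suffix surfaces as [-gɛ] and [-kɛ], depending on the final segment of the stem.
By contrast the LOC suffix keeps its initial [k] throughout — that segment must be underlying.
So the underlying form is /-gɛ/, and voiced stops become voiceless after a vowel.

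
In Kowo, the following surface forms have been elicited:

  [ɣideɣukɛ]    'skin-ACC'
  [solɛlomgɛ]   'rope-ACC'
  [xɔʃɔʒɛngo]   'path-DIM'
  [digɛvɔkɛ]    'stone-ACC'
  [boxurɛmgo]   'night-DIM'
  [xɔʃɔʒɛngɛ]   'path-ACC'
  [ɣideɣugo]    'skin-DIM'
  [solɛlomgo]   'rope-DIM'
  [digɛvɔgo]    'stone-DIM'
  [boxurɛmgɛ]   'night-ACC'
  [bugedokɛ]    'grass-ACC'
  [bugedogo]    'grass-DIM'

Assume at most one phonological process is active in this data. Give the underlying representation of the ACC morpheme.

The ACC morpheme has two allomorphs, [-gɛ] and [-kɛ].
By contrast the DIM suffix keeps its initial [g] throughout — that segment must be underlying.
The ACC suffix is therefore /-kɛ/ underlyingly, with post-nasal voicing: voiceless stops become voiced after a nasal.

/-kɛ/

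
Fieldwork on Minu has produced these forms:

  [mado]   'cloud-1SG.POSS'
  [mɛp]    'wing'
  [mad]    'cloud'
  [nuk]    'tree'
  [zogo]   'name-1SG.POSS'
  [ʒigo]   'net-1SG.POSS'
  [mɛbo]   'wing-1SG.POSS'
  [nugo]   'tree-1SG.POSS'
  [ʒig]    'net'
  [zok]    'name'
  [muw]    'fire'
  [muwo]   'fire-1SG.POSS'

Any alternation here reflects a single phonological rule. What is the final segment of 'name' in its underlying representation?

In [zogo] and [zok] the final segment of 'name' alternates: [g] ~ [k].
Compare 'net', with invariant [g] in [ʒigo] and [ʒig]: an analysis with underlying /g/ and a rule producing [k] in isolation would wrongly predict alternation here too.
So /k/ is underlying, and a rule of intervocalic voicing — voiceless stops become voiced between vowels — gives [g].

/k/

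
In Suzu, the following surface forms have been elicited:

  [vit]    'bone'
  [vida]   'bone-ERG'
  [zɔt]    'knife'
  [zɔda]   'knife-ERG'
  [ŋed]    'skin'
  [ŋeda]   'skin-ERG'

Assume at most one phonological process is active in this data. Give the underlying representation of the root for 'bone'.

/vit/

'bone' shows [t] ~ [d] at the end of the stem ([vit] vs [vida]).
Compare 'skin', with invariant [d] in [ŋed] and [ŋeda]: an analysis with underlying /d/ and a rule producing [t] in isolation would wrongly predict alternation here too.
The alternation reflects intervocalic voicing: voiceless stops become voiced between vowels. /t/ is underlying.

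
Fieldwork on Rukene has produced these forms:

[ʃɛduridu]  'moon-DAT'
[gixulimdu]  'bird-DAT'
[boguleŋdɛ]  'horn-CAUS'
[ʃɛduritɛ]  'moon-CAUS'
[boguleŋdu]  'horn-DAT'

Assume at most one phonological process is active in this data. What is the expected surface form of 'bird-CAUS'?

[gixulimdɛ]

The CAUS morpheme has two allomorphs, [-dɛ] and [-tɛ].
By contrast the DAT suffix keeps its initial [d] throughout — that segment must be underlying.
The CAUS suffix is therefore /-tɛ/ underlyingly, with post-nasal voicing: voiceless stops become voiced after a nasal.
After 'bird', which ends in a nasal, the suffix surfaces as [-dɛ], giving [gixulimdɛ].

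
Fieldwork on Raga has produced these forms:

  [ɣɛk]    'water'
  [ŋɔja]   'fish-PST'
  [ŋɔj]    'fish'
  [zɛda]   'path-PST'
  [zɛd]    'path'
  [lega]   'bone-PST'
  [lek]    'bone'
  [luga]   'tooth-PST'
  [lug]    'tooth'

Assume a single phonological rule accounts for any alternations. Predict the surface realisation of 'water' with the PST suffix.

The root 'bone' surfaces as [lega] and [lek], with a stem-final [g] ~ [k] alternation.
But 'tooth' keeps [g] in both environments ([luga], [lug]), so there is no rule changing /g/ to [k] in isolation.
The underlying segment must be /k/; voiceless stops become voiced between vowels, yielding [g] there.
From [ɣɛk] the stem 'water' is /ɣɛk/; between vowels this yields [ɣɛga].

[ɣɛga]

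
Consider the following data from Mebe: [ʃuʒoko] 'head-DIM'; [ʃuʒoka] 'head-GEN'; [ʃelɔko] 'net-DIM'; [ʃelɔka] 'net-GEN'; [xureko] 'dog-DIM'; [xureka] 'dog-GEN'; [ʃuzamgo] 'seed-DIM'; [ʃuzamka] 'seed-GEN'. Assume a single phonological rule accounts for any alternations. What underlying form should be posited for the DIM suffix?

/-go/

The DIM suffix surfaces as [-go] and [-ko], depending on the final segment of the stem.
By contrast the GEN suffix keeps its initial [k] throughout — that segment must be underlying.
The DIM suffix is therefore /-go/ underlyingly, with post-vocalic devoicing: voiced stops become voiceless after a vowel.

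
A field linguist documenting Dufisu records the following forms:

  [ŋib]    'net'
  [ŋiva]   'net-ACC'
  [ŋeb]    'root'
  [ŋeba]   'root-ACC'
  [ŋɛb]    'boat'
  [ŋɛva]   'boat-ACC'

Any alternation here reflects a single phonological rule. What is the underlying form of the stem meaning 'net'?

'net' shows [b] ~ [v] at the end of the stem ([ŋib] vs [ŋiva]).
If /b/ were underlying and a rule turned it into [v] before the ACC suffix, 'root' would also alternate; but it has [b] in both [ŋeb] and [ŋeba].
The underlying segment must be /v/; voiced fricatives become stops word-finally, yielding [b] there.

/ŋiv/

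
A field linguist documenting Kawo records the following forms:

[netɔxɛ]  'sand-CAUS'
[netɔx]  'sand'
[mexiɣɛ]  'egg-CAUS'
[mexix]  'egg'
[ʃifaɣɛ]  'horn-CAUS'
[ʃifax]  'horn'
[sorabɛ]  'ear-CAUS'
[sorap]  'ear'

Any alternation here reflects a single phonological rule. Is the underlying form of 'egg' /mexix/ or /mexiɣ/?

/mexiɣ/

The root 'egg' surfaces as [mexiɣɛ] and [mexix], with a stem-final [ɣ] ~ [x] alternation.
But 'sand' keeps [x] in both environments ([netɔxɛ], [netɔx]), so there is no rule changing /x/ to [ɣ] before the CAUS suffix.
The underlying segment must be /ɣ/; voiced obstruents become voiceless word-finally, yielding [x] there.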